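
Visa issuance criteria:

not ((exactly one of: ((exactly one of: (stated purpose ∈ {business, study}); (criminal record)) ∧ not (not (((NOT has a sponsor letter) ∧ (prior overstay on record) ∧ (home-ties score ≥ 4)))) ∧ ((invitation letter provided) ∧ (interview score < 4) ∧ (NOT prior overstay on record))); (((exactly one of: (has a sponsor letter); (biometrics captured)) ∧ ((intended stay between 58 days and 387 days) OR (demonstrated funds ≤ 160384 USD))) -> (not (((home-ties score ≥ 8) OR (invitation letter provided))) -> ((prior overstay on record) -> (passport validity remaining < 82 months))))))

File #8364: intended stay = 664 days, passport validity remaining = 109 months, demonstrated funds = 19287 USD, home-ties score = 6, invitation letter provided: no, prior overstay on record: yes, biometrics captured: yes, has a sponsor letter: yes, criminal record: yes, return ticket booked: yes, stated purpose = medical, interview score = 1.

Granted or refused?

Refused

Atomic conditions:
  stated purpose ∈ {business, study}: medical is not in the set → false
  criminal record: yes → true
  NOT has a sponsor letter: yes → false
  prior overstay on record: yes → true
  home-ties score ≥ 4: 6 ≥ 4 is true
  invitation letter provided: no → false
  interview score < 4: 1 < 4 is true
  NOT prior overstay on record: yes → false
  has a sponsor letter: yes → true
  biometrics captured: yes → true
  intended stay between 58 days and 387 days: 664 in [58, 387] is false
  demonstrated funds ≤ 160384 USD: 19287 ≤ 160384 is true
  home-ties score ≥ 8: 6 ≥ 8 is false
  passport validity remaining < 82 months: 109 < 82 is false
Combine:
[1.1.1] exactly-one(false, true) = true
[1.1.2.1.1] false AND true AND true = false
[1.1.2.1] NOT false = true
[1.1.2] NOT true = false
[1.1.3] false AND true AND false = false
[1.1] true AND false AND false = false
[1.2.1.1] exactly-one(true, true) = false
[1.2.1.2] false OR true = true
[1.2.1] false AND true = false
[1.2.2.1.1] false OR false = false
[1.2.2.1] NOT false = true
[1.2.2.2] true → false = false
[1.2.2] true → false = false
[1.2] false → false (antecedent false ⇒ implication holds) = true
[1] exactly-one(false, true) = true
[root] NOT true = false
Overall: false → refused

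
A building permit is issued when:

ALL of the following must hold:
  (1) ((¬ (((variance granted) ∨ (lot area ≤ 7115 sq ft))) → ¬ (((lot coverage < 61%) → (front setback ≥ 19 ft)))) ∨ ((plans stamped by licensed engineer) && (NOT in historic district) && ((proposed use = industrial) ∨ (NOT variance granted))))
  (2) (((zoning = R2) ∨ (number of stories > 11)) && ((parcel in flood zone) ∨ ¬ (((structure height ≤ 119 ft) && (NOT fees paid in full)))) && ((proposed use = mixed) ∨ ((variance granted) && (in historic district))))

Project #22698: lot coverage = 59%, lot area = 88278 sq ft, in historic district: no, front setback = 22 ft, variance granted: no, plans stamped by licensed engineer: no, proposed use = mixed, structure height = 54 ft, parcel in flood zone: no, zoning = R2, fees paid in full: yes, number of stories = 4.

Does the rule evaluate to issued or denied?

Denied

Atomic conditions:
  variance granted: no → false
  lot area ≤ 7115 sq ft: 88278 ≤ 7115 is false
  lot coverage < 61%: 59 < 61 is true
  front setback ≥ 19 ft: 22 ≥ 19 is true
  plans stamped by licensed engineer: no → false
  NOT in historic district: no → true
  proposed use = industrial: mixed == industrial is false
  NOT variance granted: no → true
  zoning = R2: R2 == R2 is true
  number of stories > 11: 4 > 11 is false
  parcel in flood zone: no → false
  structure height ≤ 119 ft: 54 ≤ 119 is true
  NOT fees paid in full: yes → false
  proposed use = mixed: mixed == mixed is true
  in historic district: no → false
Combine:
[1.1.1.1] false OR false = false
[1.1.1] NOT false = true
[1.1.2.1] true → true = true
[1.1.2] NOT true = false
[1.1] true → false = false
[1.2.3] false OR true = true
[1.2] false AND true AND true = false
[1] false OR false = false
[2.1] true OR false = true
[2.2.2.1] true AND false = false
[2.2.2] NOT false = true
[2.2] false OR true = true
[2.3.2] false AND false = false
[2.3] true OR false = true
[2] true AND true AND true = true
[root] false AND true = false
Overall: false → denied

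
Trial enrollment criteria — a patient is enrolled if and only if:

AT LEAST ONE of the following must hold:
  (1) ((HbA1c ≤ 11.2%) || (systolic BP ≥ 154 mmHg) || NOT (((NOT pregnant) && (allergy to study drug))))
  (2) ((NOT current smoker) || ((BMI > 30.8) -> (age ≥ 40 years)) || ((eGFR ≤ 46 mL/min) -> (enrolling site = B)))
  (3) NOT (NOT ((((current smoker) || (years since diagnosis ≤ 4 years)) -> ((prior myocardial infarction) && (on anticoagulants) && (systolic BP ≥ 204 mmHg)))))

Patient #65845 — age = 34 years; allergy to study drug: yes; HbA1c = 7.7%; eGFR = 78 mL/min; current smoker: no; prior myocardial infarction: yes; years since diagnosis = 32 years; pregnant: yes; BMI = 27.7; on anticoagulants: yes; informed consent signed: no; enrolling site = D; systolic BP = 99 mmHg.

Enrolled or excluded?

Atomic conditions:
  HbA1c ≤ 11.2%: 7.7 ≤ 11.2 is true
  systolic BP ≥ 154 mmHg: 99 ≥ 154 is false
  NOT pregnant: yes → false
  allergy to study drug: yes → true
  NOT current smoker: no → true
  BMI > 30.8: 27.7 > 30.8 is false
  age ≥ 40 years: 34 ≥ 40 is false
  eGFR ≤ 46 mL/min: 78 ≤ 46 is false
  enrolling site = B: D == B is false
  current smoker: no → false
  years since diagnosis ≤ 4 years: 32 ≤ 4 is false
  prior myocardial infarction: yes → true
  on anticoagulants: yes → true
  systolic BP ≥ 204 mmHg: 99 ≥ 204 is false
Combine:
[1.3.1] false AND true = false
[1.3] NOT false = true
[1] true OR false OR true = true
[2.2] false → false (antecedent false ⇒ implication holds) = true
[2.3] false → false (antecedent false ⇒ implication holds) = true
[2] true OR true OR true = true
[3.1.1.1] false OR false = false
[3.1.1.2] true AND true AND false = false
[3.1.1] false → false (antecedent false ⇒ implication holds) = true
[3.1] NOT true = false
[3] NOT false = true
[root] true OR true OR true = true
Overall: true → enrolled

Enrolled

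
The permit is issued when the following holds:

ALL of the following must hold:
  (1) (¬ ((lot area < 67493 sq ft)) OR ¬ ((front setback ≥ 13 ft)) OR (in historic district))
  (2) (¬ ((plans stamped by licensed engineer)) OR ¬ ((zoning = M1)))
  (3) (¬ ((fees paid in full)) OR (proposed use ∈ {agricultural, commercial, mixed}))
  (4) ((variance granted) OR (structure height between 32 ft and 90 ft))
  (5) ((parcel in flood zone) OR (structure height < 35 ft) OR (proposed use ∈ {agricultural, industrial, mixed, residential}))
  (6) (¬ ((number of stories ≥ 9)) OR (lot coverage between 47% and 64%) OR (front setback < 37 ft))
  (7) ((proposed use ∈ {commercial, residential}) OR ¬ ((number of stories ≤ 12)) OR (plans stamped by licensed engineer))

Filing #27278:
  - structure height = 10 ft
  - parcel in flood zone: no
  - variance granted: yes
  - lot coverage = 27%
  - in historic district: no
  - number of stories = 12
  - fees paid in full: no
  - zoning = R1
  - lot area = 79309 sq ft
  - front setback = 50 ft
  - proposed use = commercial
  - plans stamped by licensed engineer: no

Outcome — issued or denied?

Denied

Atomic conditions:
  lot area < 67493 sq ft: 79309 < 67493 is false
  front setback ≥ 13 ft: 50 ≥ 13 is true
  in historic district: no → false
  plans stamped by licensed engineer: no → false
  zoning = M1: R1 == M1 is false
  fees paid in full: no → false
  proposed use ∈ {agricultural, commercial, mixed}: commercial is in the set → true
  variance granted: yes → true
  structure height between 32 ft and 90 ft: 10 in [32, 90] is false
  parcel in flood zone: no → false
  structure height < 35 ft: 10 < 35 is true
  proposed use ∈ {agricultural, industrial, mixed, residential}: commercial is not in the set → false
  number of stories ≥ 9: 12 ≥ 9 is true
  lot coverage between 47% and 64%: 27 in [47, 64] is false
  front setback < 37 ft: 50 < 37 is false
  proposed use ∈ {commercial, residential}: commercial is in the set → true
  number of stories ≤ 12: 12 ≤ 12 is true
Combine:
[1.1] NOT false = true
[1.2] NOT true = false
[1] true OR false OR false = true
[2.1] NOT false = true
[2.2] NOT false = true
[2] true OR true = true
[3.1] NOT false = true
[3] true OR true = true
[4] true OR false = true
[5] false OR true OR false = true
[6.1] NOT true = false
[6] false OR false OR false = false
[7.2] NOT true = false
[7] true OR false OR false = true
[root] true AND true AND true AND true AND true AND false AND true = false
Overall: false → denied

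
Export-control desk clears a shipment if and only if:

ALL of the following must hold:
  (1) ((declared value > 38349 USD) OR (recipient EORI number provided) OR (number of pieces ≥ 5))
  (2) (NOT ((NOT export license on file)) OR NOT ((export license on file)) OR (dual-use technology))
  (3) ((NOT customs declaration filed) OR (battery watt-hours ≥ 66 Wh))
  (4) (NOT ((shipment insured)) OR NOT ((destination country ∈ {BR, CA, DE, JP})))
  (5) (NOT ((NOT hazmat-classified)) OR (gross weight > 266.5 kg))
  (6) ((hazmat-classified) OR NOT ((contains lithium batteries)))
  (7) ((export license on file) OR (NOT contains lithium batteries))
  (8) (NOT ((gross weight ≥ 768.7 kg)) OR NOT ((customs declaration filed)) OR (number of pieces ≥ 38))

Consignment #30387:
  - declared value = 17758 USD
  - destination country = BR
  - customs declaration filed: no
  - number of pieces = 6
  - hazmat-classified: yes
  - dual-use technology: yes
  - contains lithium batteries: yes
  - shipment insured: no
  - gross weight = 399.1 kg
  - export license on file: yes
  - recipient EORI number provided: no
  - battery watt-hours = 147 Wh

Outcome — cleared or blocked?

Cleared

Atomic conditions:
  declared value > 38349 USD: 17758 > 38349 is false
  recipient EORI number provided: no → false
  number of pieces ≥ 5: 6 ≥ 5 is true
  NOT export license on file: yes → false
  export license on file: yes → true
  dual-use technology: yes → true
  NOT customs declaration filed: no → true
  battery watt-hours ≥ 66 Wh: 147 ≥ 66 is true
  shipment insured: no → false
  destination country ∈ {BR, CA, DE, JP}: BR is in the set → true
  NOT hazmat-classified: yes → false
  gross weight > 266.5 kg: 399.1 > 266.5 is true
  hazmat-classified: yes → true
  contains lithium batteries: yes → true
  NOT contains lithium batteries: yes → false
  gross weight ≥ 768.7 kg: 399.1 ≥ 768.7 is false
  customs declaration filed: no → false
  number of pieces ≥ 38: 6 ≥ 38 is false
Combine:
[1] false OR false OR true = true
[2.1] NOT false = true
[2.2] NOT true = false
[2] true OR false OR true = true
[3] true OR true = true
[4.1] NOT false = true
[4.2] NOT true = false
[4] true OR false = true
[5.1] NOT false = true
[5] true OR true = true
[6.2] NOT true = false
[6] true OR false = true
[7] true OR false = true
[8.1] NOT false = true
[8.2] NOT false = true
[8] true OR true OR false = true
[root] true AND true AND true AND true AND true AND true AND true AND true = true
Overall: true → cleared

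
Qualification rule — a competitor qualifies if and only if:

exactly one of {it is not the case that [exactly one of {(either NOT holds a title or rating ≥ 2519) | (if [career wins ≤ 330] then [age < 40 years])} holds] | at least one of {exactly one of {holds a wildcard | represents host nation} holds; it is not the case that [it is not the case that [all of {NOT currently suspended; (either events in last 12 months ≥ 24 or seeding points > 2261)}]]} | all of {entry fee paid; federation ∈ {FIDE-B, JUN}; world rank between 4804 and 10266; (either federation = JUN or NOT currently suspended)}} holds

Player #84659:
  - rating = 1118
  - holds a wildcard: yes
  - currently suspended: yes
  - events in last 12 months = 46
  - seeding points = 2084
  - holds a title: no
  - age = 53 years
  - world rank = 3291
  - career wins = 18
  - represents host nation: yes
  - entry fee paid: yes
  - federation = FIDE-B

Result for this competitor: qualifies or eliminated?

Atomic conditions:
  NOT holds a title: no → true
  rating ≥ 2519: 1118 ≥ 2519 is false
  career wins ≤ 330: 18 ≤ 330 is true
  age < 40 years: 53 < 40 is false
  holds a wildcard: yes → true
  represents host nation: yes → true
  NOT currently suspended: yes → false
  events in last 12 months ≥ 24: 46 ≥ 24 is true
  seeding points > 2261: 2084 > 2261 is false
  entry fee paid: yes → true
  federation ∈ {FIDE-B, JUN}: FIDE-B is in the set → true
  world rank between 4804 and 10266: 3291 in [4804, 10266] is false
  federation = JUN: FIDE-B == JUN is false
Combine:
[1.1.1] true OR false = true
[1.1.2] true → false = false
[1.1] exactly-one(true, false) = true
[1] NOT true = false
[2.1] exactly-one(true, true) = false
[2.2.1.1.2] true OR false = true
[2.2.1.1] false AND true = false
[2.2.1] NOT false = true
[2.2] NOT true = false
[2] false OR false = false
[3.4] false OR false = false
[3] true AND true AND false AND false = false
[root] exactly-one(false, false, false) = false
Overall: false → eliminated

Eliminated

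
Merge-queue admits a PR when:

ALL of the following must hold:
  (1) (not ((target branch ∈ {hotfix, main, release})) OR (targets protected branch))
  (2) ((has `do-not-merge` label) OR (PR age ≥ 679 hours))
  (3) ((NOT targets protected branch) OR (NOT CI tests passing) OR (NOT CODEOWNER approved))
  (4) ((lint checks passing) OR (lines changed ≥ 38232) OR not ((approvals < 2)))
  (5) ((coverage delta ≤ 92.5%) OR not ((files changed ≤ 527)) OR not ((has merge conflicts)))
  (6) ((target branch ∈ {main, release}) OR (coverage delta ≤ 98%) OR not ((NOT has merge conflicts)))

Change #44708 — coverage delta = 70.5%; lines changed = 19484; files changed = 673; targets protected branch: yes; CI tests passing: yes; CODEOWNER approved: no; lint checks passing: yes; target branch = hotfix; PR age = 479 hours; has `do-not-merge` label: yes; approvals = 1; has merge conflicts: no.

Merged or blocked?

Atomic conditions:
  target branch ∈ {hotfix, main, release}: hotfix is in the set → true
  targets protected branch: yes → true
  has `do-not-merge` label: yes → true
  PR age ≥ 679 hours: 479 ≥ 679 is false
  NOT targets protected branch: yes → false
  NOT CI tests passing: yes → false
  NOT CODEOWNER approved: no → true
  lint checks passing: yes → true
  lines changed ≥ 38232: 19484 ≥ 38232 is false
  approvals < 2: 1 < 2 is true
  coverage delta ≤ 92.5%: 70.5 ≤ 92.5 is true
  files changed ≤ 527: 673 ≤ 527 is false
  has merge conflicts: no → false
  target branch ∈ {main, release}: hotfix is not in the set → false
  coverage delta ≤ 98%: 70.5 ≤ 98 is true
  NOT has merge conflicts: no → true
Combine:
[1.1] NOT true = false
[1] false OR true = true
[2] true OR false = true
[3] false OR false OR true = true
[4.3] NOT true = false
[4] true OR false OR false = true
[5.2] NOT false = true
[5.3] NOT false = true
[5] true OR true OR true = true
[6.3] NOT true = false
[6] false OR true OR false = true
[root] true AND true AND true AND true AND true AND true = true
Overall: true → merged

Merged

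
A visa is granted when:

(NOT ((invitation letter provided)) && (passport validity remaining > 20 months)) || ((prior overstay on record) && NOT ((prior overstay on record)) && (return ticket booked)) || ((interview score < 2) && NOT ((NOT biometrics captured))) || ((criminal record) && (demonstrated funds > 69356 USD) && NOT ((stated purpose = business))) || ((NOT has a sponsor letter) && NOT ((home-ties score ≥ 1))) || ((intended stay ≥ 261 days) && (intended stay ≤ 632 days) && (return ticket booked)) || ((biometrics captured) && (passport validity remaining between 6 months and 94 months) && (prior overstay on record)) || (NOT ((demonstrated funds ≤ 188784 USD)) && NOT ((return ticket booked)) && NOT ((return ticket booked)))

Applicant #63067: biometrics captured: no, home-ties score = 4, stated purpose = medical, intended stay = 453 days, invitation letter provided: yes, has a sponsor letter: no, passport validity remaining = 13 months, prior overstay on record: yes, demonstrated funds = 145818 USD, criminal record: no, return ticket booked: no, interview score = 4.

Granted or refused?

Atomic conditions:
  invitation letter provided: yes → true
  passport validity remaining > 20 months: 13 > 20 is false
  prior overstay on record: yes → true
  return ticket booked: no → false
  interview score < 2: 4 < 2 is false
  NOT biometrics captured: no → true
  criminal record: no → false
  demonstrated funds > 69356 USD: 145818 > 69356 is true
  stated purpose = business: medical == business is false
  NOT has a sponsor letter: no → true
  home-ties score ≥ 1: 4 ≥ 1 is true
  intended stay ≥ 261 days: 453 ≥ 261 is true
  intended stay ≤ 632 days: 453 ≤ 632 is true
  biometrics captured: no → false
  passport validity remaining between 6 months and 94 months: 13 in [6, 94] is true
  demonstrated funds ≤ 188784 USD: 145818 ≤ 188784 is true
Combine:
[1.1] NOT true = false
[1] false AND false = false
[2.2] NOT true = false
[2] true AND false AND false = false
[3.2] NOT true = false
[3] false AND false = false
[4.3] NOT false = true
[4] false AND true AND true = false
[5.2] NOT true = false
[5] true AND false = false
[6] true AND true AND false = false
[7] false AND true AND true = false
[8.1] NOT true = false
[8.2] NOT false = true
[8.3] NOT false = true
[8] false AND true AND true = false
[root] false OR false OR false OR false OR false OR false OR false OR false = false
Overall: false → refused

Refused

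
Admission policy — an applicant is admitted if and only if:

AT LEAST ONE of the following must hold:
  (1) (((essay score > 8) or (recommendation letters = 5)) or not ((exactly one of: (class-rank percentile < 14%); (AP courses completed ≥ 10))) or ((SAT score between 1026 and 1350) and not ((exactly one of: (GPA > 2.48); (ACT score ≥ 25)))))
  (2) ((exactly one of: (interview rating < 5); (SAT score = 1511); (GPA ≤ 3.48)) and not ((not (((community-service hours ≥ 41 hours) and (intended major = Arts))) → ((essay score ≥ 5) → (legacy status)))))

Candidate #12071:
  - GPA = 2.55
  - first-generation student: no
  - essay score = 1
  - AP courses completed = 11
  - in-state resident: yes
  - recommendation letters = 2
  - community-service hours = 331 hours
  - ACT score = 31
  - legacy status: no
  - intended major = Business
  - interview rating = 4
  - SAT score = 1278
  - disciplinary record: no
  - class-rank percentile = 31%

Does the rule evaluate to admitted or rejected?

Admitted

Atomic conditions:
  essay score > 8: 1 > 8 is false
  recommendation letters = 5: 2 == 5 is false
  class-rank percentile < 14%: 31 < 14 is false
  AP courses completed ≥ 10: 11 ≥ 10 is true
  SAT score between 1026 and 1350: 1278 in [1026, 1350] is true
  GPA > 2.48: 2.55 > 2.48 is true
  ACT score ≥ 25: 31 ≥ 25 is true
  interview rating < 5: 4 < 5 is true
  SAT score = 1511: 1278 == 1511 is false
  GPA ≤ 3.48: 2.55 ≤ 3.48 is true
  community-service hours ≥ 41 hours: 331 ≥ 41 is true
  intended major = Arts: Business == Arts is false
  essay score ≥ 5: 1 ≥ 5 is false
  legacy status: no → false
Combine:
[1.1] false OR false = false
[1.2.1] exactly-one(false, true) = true
[1.2] NOT true = false
[1.3.2.1] exactly-one(true, true) = false
[1.3.2] NOT false = true
[1.3] true AND true = true
[1] false OR false OR true = true
[2.1] exactly-one(true, false, true) = false
[2.2.1.1.1] true AND false = false
[2.2.1.1] NOT false = true
[2.2.1.2] false → false (antecedent false ⇒ implication holds) = true
[2.2.1] true → true = true
[2.2] NOT true = false
[2] false AND false = false
[root] true OR false = true
Overall: true → admitted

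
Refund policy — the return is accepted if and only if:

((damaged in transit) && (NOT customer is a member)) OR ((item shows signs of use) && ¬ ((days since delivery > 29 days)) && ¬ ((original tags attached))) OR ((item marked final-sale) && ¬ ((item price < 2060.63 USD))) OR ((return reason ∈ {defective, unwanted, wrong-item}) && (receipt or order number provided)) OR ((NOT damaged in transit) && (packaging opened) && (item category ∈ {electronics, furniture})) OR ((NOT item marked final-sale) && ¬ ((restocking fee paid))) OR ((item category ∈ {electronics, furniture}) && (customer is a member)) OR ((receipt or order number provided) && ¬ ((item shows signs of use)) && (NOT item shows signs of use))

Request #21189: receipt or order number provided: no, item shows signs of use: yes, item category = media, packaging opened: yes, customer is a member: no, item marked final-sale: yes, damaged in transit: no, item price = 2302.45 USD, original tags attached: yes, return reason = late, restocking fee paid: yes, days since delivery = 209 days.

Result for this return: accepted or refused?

Atomic conditions:
  damaged in transit: no → false
  NOT customer is a member: no → true
  item shows signs of use: yes → true
  days since delivery > 29 days: 209 > 29 is true
  original tags attached: yes → true
  item marked final-sale: yes → true
  item price < 2060.63 USD: 2302.45 < 2060.63 is false
  return reason ∈ {defective, unwanted, wrong-item}: late is not in the set → false
  receipt or order number provided: no → false
  NOT damaged in transit: no → true
  packaging opened: yes → true
  item category ∈ {electronics, furniture}: media is not in the set → false
  NOT item marked final-sale: yes → false
  restocking fee paid: yes → true
  customer is a member: no → false
  NOT item shows signs of use: yes → false
Combine:
[1] false AND true = false
[2.2] NOT true = false
[2.3] NOT true = false
[2] true AND false AND false = false
[3.2] NOT false = true
[3] true AND true = true
[4] false AND false = false
[5] true AND true AND false = false
[6.2] NOT true = false
[6] false AND false = false
[7] false AND false = false
[8.2] NOT true = false
[8] false AND false AND false = false
[root] false OR false OR true OR false OR false OR false OR false OR false = true
Overall: true → accepted

Accepted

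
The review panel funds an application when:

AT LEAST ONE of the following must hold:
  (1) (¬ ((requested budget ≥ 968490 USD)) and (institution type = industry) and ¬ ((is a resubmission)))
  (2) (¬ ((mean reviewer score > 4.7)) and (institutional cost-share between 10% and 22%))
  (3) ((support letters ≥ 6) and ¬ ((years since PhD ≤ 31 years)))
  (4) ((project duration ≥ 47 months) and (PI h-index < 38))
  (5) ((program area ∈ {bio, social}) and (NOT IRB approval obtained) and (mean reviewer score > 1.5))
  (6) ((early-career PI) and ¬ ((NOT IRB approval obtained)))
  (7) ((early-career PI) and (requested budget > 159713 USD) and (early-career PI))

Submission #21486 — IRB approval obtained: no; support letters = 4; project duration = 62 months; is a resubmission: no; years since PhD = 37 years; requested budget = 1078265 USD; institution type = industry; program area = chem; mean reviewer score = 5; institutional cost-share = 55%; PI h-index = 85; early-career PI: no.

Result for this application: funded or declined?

Atomic conditions:
  requested budget ≥ 968490 USD: 1078265 ≥ 968490 is true
  institution type = industry: industry == industry is true
  is a resubmission: no → false
  mean reviewer score > 4.7: 5 > 4.7 is true
  institutional cost-share between 10% and 22%: 55 in [10, 22] is false
  support letters ≥ 6: 4 ≥ 6 is false
  years since PhD ≤ 31 years: 37 ≤ 31 is false
  project duration ≥ 47 months: 62 ≥ 47 is true
  PI h-index < 38: 85 < 38 is false
  program area ∈ {bio, social}: chem is not in the set → false
  NOT IRB approval obtained: no → true
  mean reviewer score > 1.5: 5 > 1.5 is true
  early-career PI: no → false
  requested budget > 159713 USD: 1078265 > 159713 is true
Combine:
[1.1] NOT true = false
[1.3] NOT false = true
[1] false AND true AND true = false
[2.1] NOT true = false
[2] false AND false = false
[3.2] NOT false = true
[3] false AND true = false
[4] true AND false = false
[5] false AND true AND true = false
[6.2] NOT true = false
[6] false AND false = false
[7] false AND true AND false = false
[root] false OR false OR false OR false OR false OR false OR false = false
Overall: false → declined

Declined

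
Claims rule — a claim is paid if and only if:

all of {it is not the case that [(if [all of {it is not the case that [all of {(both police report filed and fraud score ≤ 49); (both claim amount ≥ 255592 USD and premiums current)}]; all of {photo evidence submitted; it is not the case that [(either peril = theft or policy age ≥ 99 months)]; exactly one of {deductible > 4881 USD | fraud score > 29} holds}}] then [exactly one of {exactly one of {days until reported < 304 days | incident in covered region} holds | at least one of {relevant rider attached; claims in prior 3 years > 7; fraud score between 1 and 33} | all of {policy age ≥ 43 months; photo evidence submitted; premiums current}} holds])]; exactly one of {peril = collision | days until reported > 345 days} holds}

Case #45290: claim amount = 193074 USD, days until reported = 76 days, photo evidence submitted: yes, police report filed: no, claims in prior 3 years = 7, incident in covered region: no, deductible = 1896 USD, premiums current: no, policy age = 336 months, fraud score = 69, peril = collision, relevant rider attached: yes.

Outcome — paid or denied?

Denied

Atomic conditions:
  police report filed: no → false
  fraud score ≤ 49: 69 ≤ 49 is false
  claim amount ≥ 255592 USD: 193074 ≥ 255592 is false
  premiums current: no → false
  photo evidence submitted: yes → true
  peril = theft: collision == theft is false
  policy age ≥ 99 months: 336 ≥ 99 is true
  deductible > 4881 USD: 1896 > 4881 is false
  fraud score > 29: 69 > 29 is true
  days until reported < 304 days: 76 < 304 is true
  incident in covered region: no → false
  relevant rider attached: yes → true
  claims in prior 3 years > 7: 7 > 7 is false
  fraud score between 1 and 33: 69 in [1, 33] is false
  policy age ≥ 43 months: 336 ≥ 43 is true
  peril = collision: collision == collision is true
  days until reported > 345 days: 76 > 345 is false
Combine:
[1.1.1.1.1.1] false AND false = false
[1.1.1.1.1.2] false AND false = false
[1.1.1.1.1] false AND false = false
[1.1.1.1] NOT false = true
[1.1.1.2.2.1] false OR true = true
[1.1.1.2.2] NOT true = false
[1.1.1.2.3] exactly-one(false, true) = true
[1.1.1.2] true AND false AND true = false
[1.1.1] true AND false = false
[1.1.2.1] exactly-one(true, false) = true
[1.1.2.2] true OR false OR false = true
[1.1.2.3] true AND true AND false = false
[1.1.2] exactly-one(true, true, false) = false
[1.1] false → false (antecedent false ⇒ implication holds) = true
[1] NOT true = false
[2] exactly-one(true, false) = true
[root] false AND true = false
Overall: false → denied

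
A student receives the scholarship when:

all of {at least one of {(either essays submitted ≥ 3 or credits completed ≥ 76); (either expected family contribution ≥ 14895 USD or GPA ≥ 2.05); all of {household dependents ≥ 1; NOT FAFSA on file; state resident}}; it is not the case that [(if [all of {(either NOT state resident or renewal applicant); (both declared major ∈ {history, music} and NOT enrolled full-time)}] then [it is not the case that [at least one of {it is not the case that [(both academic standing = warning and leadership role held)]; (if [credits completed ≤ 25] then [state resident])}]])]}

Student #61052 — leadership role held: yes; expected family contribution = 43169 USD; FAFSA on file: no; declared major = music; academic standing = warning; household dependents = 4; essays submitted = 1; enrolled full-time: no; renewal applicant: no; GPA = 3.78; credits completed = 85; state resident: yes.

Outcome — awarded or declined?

Atomic conditions:
  essays submitted ≥ 3: 1 ≥ 3 is false
  credits completed ≥ 76: 85 ≥ 76 is true
  expected family contribution ≥ 14895 USD: 43169 ≥ 14895 is true
  GPA ≥ 2.05: 3.78 ≥ 2.05 is true
  household dependents ≥ 1: 4 ≥ 1 is true
  NOT FAFSA on file: no → true
  state resident: yes → true
  NOT state resident: yes → false
  renewal applicant: no → false
  declared major ∈ {history, music}: music is in the set → true
  NOT enrolled full-time: no → true
  academic standing = warning: warning == warning is true
  leadership role held: yes → true
  credits completed ≤ 25: 85 ≤ 25 is false
Combine:
[1.1] false OR true = true
[1.2] true OR true = true
[1.3] true AND true AND true = true
[1] true OR true OR true = true
[2.1.1.1] false OR false = false
[2.1.1.2] true AND true = true
[2.1.1] false AND true = false
[2.1.2.1.1.1] true AND true = true
[2.1.2.1.1] NOT true = false
[2.1.2.1.2] false → true (antecedent false ⇒ implication holds) = true
[2.1.2.1] false OR true = true
[2.1.2] NOT true = false
[2.1] false → false (antecedent false ⇒ implication holds) = true
[2] NOT true = false
[root] true AND false = false
Overall: false → declined

Declined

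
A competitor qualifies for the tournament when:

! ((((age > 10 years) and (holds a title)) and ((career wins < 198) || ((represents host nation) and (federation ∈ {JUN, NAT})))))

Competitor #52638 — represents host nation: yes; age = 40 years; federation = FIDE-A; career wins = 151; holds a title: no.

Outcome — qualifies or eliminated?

Atomic conditions:
  age > 10 years: 40 > 10 is true
  holds a title: no → false
  career wins < 198: 151 < 198 is true
  represents host nation: yes → true
  federation ∈ {JUN, NAT}: FIDE-A is not in the set → false
Combine:
[1.1] true AND false = false
[1.2.2] true AND false = false
[1.2] true OR false = true
[1] false AND true = false
[root] NOT false = true
Overall: true → qualifies

Qualifies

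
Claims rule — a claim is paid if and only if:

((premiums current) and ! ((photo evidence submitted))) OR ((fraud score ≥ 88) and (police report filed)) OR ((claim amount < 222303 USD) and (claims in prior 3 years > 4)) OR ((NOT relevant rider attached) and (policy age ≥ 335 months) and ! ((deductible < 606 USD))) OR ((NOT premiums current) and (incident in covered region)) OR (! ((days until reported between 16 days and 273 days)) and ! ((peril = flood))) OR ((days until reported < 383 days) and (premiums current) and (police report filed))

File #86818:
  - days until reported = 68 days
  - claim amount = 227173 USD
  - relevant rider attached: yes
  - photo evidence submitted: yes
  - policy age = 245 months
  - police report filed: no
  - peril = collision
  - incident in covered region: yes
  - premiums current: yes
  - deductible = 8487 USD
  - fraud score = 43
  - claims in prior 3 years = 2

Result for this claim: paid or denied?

Atomic conditions:
  premiums current: yes → true
  photo evidence submitted: yes → true
  fraud score ≥ 88: 43 ≥ 88 is false
  police report filed: no → false
  claim amount < 222303 USD: 227173 < 222303 is false
  claims in prior 3 years > 4: 2 > 4 is false
  NOT relevant rider attached: yes → false
  policy age ≥ 335 months: 245 ≥ 335 is false
  deductible < 606 USD: 8487 < 606 is false
  NOT premiums current: yes → false
  incident in covered region: yes → true
  days until reported between 16 days and 273 days: 68 in [16, 273] is true
  peril = flood: collision == flood is false
  days until reported < 383 days: 68 < 383 is true
Combine:
[1.2] NOT true = false
[1] true AND false = false
[2] false AND false = false
[3] false AND false = false
[4.3] NOT false = true
[4] false AND false AND true = false
[5] false AND true = false
[6.1] NOT true = false
[6.2] NOT false = true
[6] false AND true = false
[7] true AND true AND false = false
[root] false OR false OR false OR false OR false OR false OR false = false
Overall: false → denied

Denied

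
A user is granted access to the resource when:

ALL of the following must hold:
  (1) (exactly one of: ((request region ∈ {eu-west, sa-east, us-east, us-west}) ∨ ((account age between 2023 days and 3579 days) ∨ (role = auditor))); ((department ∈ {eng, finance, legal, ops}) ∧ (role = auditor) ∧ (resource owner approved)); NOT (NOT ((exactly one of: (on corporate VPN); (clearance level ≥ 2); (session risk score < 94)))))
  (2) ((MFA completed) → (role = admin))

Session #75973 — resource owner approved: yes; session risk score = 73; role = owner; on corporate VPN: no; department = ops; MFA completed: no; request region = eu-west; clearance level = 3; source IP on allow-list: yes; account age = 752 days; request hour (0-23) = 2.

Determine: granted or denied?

Atomic conditions:
  request region ∈ {eu-west, sa-east, us-east, us-west}: eu-west is in the set → true
  account age between 2023 days and 3579 days: 752 in [2023, 3579] is false
  role = auditor: owner == auditor is false
  department ∈ {eng, finance, legal, ops}: ops is in the set → true
  resource owner approved: yes → true
  on corporate VPN: no → false
  clearance level ≥ 2: 3 ≥ 2 is true
  session risk score < 94: 73 < 94 is true
  MFA completed: no → false
  role = admin: owner == admin is false
Combine:
[1.1.2] false OR false = false
[1.1] true OR false = true
[1.2] true AND false AND true = false
[1.3.1.1] exactly-one(false, true, true) = false
[1.3.1] NOT false = true
[1.3] NOT true = false
[1] exactly-one(true, false, false) = true
[2] false → false (antecedent false ⇒ implication holds) = true
[root] true AND true = true
Overall: true → granted

Granted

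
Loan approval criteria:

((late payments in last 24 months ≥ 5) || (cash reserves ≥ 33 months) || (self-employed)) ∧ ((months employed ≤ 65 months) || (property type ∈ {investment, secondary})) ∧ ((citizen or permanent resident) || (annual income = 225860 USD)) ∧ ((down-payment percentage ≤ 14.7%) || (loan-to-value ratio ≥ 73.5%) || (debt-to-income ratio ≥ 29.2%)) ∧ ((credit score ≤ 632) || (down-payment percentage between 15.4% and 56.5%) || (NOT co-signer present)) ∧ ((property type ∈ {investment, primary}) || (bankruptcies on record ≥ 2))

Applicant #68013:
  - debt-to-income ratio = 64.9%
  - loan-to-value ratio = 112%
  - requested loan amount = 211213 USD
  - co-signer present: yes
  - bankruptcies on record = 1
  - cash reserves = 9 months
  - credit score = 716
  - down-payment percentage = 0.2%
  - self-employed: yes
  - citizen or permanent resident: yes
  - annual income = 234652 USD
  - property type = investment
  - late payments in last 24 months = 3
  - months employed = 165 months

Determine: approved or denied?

Denied

Atomic conditions:
  late payments in last 24 months ≥ 5: 3 ≥ 5 is false
  cash reserves ≥ 33 months: 9 ≥ 33 is false
  self-employed: yes → true
  months employed ≤ 65 months: 165 ≤ 65 is false
  property type ∈ {investment, secondary}: investment is in the set → true
  citizen or permanent resident: yes → true
  annual income = 225860 USD: 234652 == 225860 is false
  down-payment percentage ≤ 14.7%: 0.2 ≤ 14.7 is true
  loan-to-value ratio ≥ 73.5%: 112 ≥ 73.5 is true
  debt-to-income ratio ≥ 29.2%: 64.9 ≥ 29.2 is true
  credit score ≤ 632: 716 ≤ 632 is false
  down-payment percentage between 15.4% and 56.5%: 0.2 in [15.4, 56.5] is false
  NOT co-signer present: yes → false
  property type ∈ {investment, primary}: investment is in the set → true
  bankruptcies on record ≥ 2: 1 ≥ 2 is false
Combine:
[1] false OR false OR true = true
[2] false OR true = true
[3] true OR false = true
[4] true OR true OR true = true
[5] false OR false OR false = false
[6] true OR false = true
[root] true AND true AND true AND true AND false AND true = false
Overall: false → denied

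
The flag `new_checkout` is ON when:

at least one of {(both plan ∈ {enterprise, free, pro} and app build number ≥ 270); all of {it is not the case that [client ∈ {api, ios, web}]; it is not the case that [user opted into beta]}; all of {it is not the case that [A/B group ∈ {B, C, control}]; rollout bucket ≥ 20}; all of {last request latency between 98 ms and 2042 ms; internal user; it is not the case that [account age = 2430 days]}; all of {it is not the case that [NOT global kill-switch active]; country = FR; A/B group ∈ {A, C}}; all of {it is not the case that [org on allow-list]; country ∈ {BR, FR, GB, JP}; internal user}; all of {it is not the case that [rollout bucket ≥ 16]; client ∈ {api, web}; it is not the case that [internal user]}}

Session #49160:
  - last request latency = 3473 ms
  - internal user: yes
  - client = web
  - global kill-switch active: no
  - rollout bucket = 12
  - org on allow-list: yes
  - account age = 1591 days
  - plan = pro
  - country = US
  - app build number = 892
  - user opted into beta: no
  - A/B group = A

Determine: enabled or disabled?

Atomic conditions:
  plan ∈ {enterprise, free, pro}: pro is in the set → true
  app build number ≥ 270: 892 ≥ 270 is true
  client ∈ {api, ios, web}: web is in the set → true
  user opted into beta: no → false
  A/B group ∈ {B, C, control}: A is not in the set → false
  rollout bucket ≥ 20: 12 ≥ 20 is false
  last request latency between 98 ms and 2042 ms: 3473 in [98, 2042] is false
  internal user: yes → true
  account age = 2430 days: 1591 == 2430 is false
  NOT global kill-switch active: no → true
  country = FR: US == FR is false
  A/B group ∈ {A, C}: A is in the set → true
  org on allow-list: yes → true
  country ∈ {BR, FR, GB, JP}: US is not in the set → false
  rollout bucket ≥ 16: 12 ≥ 16 is false
  client ∈ {api, web}: web is in the set → true
Combine:
[1] true AND true = true
[2.1] NOT true = false
[2.2] NOT false = true
[2] false AND true = false
[3.1] NOT false = true
[3] true AND false = false
[4.3] NOT false = true
[4] false AND true AND true = false
[5.1] NOT true = false
[5] false AND false AND true = false
[6.1] NOT true = false
[6] false AND false AND true = false
[7.1] NOT false = true
[7.3] NOT true = false
[7] true AND true AND false = false
[root] true OR false OR false OR false OR false OR false OR false = true
Overall: true → enabled

Enabled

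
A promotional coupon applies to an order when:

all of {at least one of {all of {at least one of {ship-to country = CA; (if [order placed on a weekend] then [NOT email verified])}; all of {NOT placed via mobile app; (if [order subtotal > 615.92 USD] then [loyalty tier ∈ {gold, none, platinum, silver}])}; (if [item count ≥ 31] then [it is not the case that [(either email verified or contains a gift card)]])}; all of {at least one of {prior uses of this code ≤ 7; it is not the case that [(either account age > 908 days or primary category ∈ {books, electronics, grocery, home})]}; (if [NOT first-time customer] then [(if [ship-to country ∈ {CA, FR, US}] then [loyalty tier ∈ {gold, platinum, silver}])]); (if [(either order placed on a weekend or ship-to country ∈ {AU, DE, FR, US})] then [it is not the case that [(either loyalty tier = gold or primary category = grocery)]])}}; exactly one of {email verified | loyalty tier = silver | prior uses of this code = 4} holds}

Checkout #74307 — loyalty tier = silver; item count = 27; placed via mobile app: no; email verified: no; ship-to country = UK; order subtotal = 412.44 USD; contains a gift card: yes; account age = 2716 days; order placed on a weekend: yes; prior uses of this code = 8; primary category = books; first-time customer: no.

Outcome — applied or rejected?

Applied

Atomic conditions:
  ship-to country = CA: UK == CA is false
  order placed on a weekend: yes → true
  NOT email verified: no → true
  NOT placed via mobile app: no → true
  order subtotal > 615.92 USD: 412.44 > 615.92 is false
  loyalty tier ∈ {gold, none, platinum, silver}: silver is in the set → true
  item count ≥ 31: 27 ≥ 31 is false
  email verified: no → false
  contains a gift card: yes → true
  prior uses of this code ≤ 7: 8 ≤ 7 is false
  account age > 908 days: 2716 > 908 is true
  primary category ∈ {books, electronics, grocery, home}: books is in the set → true
  NOT first-time customer: no → true
  ship-to country ∈ {CA, FR, US}: UK is not in the set → false
  loyalty tier ∈ {gold, platinum, silver}: silver is in the set → true
  ship-to country ∈ {AU, DE, FR, US}: UK is not in the set → false
  loyalty tier = gold: silver == gold is false
  primary category = grocery: books == grocery is false
  loyalty tier = silver: silver == silver is true
  prior uses of this code = 4: 8 == 4 is false
Combine:
[1.1.1.2] true → true = true
[1.1.1] false OR true = true
[1.1.2.2] false → true (antecedent false ⇒ implication holds) = true
[1.1.2] true AND true = true
[1.1.3.2.1] false OR true = true
[1.1.3.2] NOT true = false
[1.1.3] false → false (antecedent false ⇒ implication holds) = true
[1.1] true AND true AND true = true
[1.2.1.2.1] true OR true = true
[1.2.1.2] NOT true = false
[1.2.1] false OR false = false
[1.2.2.2] false → true (antecedent false ⇒ implication holds) = true
[1.2.2] true → true = true
[1.2.3.1] true OR false = true
[1.2.3.2.1] false OR false = false
[1.2.3.2] NOT false = true
[1.2.3] true → true = true
[1.2] false AND true AND true = false
[1] true OR false = true
[2] exactly-one(false, true, false) = true
[root] true AND true = true
Overall: true → applied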